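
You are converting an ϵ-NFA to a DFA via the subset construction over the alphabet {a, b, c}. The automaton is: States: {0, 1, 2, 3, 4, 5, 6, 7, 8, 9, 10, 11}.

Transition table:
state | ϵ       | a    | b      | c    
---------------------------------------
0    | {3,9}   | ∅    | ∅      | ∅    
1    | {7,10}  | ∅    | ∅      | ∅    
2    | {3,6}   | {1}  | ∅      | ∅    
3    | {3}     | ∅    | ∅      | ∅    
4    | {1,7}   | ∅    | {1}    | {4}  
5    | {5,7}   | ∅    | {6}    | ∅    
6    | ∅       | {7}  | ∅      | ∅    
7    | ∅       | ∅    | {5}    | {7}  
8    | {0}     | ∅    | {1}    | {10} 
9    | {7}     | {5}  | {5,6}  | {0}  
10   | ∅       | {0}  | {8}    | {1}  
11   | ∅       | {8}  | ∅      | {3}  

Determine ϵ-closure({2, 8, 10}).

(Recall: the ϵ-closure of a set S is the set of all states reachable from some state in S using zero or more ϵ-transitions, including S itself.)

Start with {2, 8, 10}.
From 2 via ϵ: add 3, 6.
From 8 via ϵ: add 0.
From 0 via ϵ: add 9.
From 9 via ϵ: add 7.
No new states can be added; the closed set is {0, 2, 3, 6, 7, 8, 9, 10}.

{0, 2, 3, 6, 7, 8, 9, 10}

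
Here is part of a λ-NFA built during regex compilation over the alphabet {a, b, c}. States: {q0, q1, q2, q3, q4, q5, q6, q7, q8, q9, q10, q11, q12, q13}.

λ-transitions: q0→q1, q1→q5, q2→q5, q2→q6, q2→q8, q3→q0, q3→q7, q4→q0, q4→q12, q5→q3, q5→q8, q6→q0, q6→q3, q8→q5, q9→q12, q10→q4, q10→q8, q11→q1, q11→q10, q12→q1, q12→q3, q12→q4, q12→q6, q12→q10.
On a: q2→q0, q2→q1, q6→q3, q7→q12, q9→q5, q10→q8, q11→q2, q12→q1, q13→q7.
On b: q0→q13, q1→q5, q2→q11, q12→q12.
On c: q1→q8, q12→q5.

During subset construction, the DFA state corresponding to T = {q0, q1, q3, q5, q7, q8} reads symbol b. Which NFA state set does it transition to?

{q0, q1, q3, q5, q7, q8, q13}

q0 on b → {q13}.
q1 on b → {q5}.
No b-transition from q3, q5, q7, q8.
Union after reading b: {q5, q13}.
Now take the λ-closure:
From q5 via λ: add q3, q8.
From q3 via λ: add q0, q7.
From q0 via λ: add q1.
No new states can be added; the closed set is {q0, q1, q3, q5, q7, q8, q13}.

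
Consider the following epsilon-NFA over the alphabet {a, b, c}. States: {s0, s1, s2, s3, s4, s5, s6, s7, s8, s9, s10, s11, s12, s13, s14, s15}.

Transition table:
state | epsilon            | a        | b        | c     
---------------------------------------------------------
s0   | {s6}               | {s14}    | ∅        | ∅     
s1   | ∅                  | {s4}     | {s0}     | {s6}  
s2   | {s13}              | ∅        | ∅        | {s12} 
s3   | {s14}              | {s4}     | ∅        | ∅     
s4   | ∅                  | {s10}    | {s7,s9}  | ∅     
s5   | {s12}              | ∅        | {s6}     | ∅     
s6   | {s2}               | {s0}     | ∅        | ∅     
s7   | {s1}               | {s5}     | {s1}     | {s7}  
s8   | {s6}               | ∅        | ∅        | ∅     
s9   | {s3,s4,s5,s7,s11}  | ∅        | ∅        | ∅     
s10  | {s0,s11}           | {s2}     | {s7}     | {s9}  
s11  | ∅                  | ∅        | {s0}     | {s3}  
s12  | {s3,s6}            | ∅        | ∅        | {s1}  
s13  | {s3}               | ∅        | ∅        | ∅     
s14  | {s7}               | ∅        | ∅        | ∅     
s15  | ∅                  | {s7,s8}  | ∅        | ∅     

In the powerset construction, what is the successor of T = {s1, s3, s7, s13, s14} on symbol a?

s1 on a → {s4}.
s3 on a → {s4}.
s7 on a → {s5}.
No a-transition from s13, s14.
Union after reading a: {s4, s5}.
Now take the epsilon-closure:
From s5 via epsilon: add s12.
From s12 via epsilon: add s3, s6.
From s3 via epsilon: add s14.
From s6 via epsilon: add s2.
From s2 via epsilon: add s13.
From s14 via epsilon: add s7.
From s7 via epsilon: add s1.
No new states can be added; the closed set is {s1, s2, s3, s4, s5, s6, s7, s12, s13, s14}.

{s1, s2, s3, s4, s5, s6, s7, s12, s13, s14}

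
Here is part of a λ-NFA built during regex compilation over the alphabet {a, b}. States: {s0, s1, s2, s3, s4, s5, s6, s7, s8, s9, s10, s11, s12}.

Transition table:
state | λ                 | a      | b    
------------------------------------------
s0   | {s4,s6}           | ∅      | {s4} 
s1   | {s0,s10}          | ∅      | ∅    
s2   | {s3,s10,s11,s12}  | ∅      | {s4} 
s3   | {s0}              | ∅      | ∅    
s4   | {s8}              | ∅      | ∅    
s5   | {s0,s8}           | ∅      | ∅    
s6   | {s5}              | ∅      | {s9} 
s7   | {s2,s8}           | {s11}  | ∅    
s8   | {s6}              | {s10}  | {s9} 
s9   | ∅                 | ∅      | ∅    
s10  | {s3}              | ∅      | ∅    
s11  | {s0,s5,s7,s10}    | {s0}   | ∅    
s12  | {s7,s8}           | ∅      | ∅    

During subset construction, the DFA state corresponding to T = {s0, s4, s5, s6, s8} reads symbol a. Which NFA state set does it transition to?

{s0, s3, s4, s5, s6, s8, s10}

s8 on a → {s10}.
No a-transition from s0, s4, s5, s6.
Union after reading a: {s10}.
Now take the λ-closure:
From s10 via λ: add s3.
From s3 via λ: add s0.
From s0 via λ: add s4, s6.
From s4 via λ: add s8.
From s6 via λ: add s5.
No new states can be added; the closed set is {s0, s3, s4, s5, s6, s8, s10}.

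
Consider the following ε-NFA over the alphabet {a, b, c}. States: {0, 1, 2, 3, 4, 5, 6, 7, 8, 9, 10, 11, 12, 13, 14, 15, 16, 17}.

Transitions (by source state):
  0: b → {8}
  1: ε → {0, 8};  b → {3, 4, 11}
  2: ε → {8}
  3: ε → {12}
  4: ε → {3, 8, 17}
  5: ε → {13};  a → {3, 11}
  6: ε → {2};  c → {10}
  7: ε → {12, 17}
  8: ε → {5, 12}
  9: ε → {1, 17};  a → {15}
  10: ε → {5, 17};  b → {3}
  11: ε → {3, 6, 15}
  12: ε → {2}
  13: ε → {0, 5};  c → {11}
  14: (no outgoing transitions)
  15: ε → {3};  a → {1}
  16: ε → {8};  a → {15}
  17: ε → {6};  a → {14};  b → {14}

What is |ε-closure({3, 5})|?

Start with {3, 5}.
From 3 via ε: add 12.
From 5 via ε: add 13.
From 12 via ε: add 2.
From 13 via ε: add 0.
From 2 via ε: add 8.
ε-closure = {0, 2, 3, 5, 8, 12, 13}, which has 7 states.

7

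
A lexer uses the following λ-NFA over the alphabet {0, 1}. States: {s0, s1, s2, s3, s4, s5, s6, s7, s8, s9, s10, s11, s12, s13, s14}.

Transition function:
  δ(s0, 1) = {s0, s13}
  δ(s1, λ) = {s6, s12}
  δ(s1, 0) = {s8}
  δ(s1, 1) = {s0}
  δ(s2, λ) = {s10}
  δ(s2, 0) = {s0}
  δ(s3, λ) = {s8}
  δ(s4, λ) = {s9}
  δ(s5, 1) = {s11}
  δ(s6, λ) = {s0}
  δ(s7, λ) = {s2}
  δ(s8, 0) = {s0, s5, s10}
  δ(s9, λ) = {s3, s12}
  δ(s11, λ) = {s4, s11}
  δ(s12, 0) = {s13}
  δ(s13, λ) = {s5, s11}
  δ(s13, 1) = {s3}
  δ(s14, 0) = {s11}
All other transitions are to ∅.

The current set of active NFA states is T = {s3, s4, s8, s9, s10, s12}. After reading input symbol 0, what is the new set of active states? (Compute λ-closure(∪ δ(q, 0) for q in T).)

s8 on 0 → {s0, s5, s10}.
s12 on 0 → {s13}.
No 0-transition from s3, s4, s9, s10.
Union after reading 0: {s0, s5, s10, s13}.
Now take the λ-closure:
From s13 via λ: add s11.
From s11 via λ: add s4.
From s4 via λ: add s9.
From s9 via λ: add s3, s12.
From s3 via λ: add s8.
No new states can be added; the closed set is {s0, s3, s4, s5, s8, s9, s10, s11, s12, s13}.

{s0, s3, s4, s5, s8, s9, s10, s11, s12, s13}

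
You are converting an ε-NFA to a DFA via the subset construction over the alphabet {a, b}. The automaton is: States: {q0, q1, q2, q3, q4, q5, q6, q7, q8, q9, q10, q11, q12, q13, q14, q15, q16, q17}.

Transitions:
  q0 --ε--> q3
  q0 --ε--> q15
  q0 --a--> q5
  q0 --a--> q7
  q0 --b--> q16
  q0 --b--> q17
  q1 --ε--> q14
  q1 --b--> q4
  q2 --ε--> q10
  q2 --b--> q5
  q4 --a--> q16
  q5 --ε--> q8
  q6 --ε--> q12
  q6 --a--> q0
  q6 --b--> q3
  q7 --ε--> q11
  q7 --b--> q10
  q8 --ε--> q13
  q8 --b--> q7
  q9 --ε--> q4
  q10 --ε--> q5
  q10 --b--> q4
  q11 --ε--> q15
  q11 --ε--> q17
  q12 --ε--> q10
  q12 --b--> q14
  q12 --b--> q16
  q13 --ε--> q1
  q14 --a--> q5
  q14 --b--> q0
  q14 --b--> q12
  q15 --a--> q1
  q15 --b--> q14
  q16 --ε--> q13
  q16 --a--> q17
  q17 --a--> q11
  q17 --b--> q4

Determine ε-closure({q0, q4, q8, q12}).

Start with {q0, q4, q8, q12}.
From q0 via ε: add q3, q15.
From q8 via ε: add q13.
From q12 via ε: add q10.
From q10 via ε: add q5.
From q13 via ε: add q1.
From q1 via ε: add q14.
No new states can be added; the closed set is {q0, q1, q3, q4, q5, q8, q10, q12, q13, q14, q15}.

{q0, q1, q3, q4, q5, q8, q10, q12, q13, q14, q15}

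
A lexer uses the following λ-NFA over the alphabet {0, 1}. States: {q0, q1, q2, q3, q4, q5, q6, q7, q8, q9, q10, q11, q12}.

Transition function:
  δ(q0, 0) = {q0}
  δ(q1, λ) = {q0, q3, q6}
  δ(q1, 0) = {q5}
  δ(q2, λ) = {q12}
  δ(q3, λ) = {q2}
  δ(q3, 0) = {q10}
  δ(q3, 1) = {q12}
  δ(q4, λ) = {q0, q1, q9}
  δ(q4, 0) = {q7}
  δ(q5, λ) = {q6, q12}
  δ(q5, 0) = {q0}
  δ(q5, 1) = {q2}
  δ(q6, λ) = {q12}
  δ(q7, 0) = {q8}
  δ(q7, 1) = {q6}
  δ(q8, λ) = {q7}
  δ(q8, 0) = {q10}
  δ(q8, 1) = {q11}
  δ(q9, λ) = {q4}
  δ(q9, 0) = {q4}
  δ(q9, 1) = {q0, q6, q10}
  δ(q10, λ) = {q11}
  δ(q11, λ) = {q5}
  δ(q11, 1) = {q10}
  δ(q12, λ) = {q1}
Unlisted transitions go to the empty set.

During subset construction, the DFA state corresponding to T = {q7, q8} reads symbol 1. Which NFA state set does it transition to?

q7 on 1 → {q6}.
q8 on 1 → {q11}.
Union after reading 1: {q6, q11}.
Now take the λ-closure:
From q6 via λ: add q12.
From q11 via λ: add q5.
From q12 via λ: add q1.
From q1 via λ: add q0, q3.
From q3 via λ: add q2.
No new states can be added; the closed set is {q0, q1, q2, q3, q5, q6, q11, q12}.

{q0, q1, q2, q3, q5, q6, q11, q12}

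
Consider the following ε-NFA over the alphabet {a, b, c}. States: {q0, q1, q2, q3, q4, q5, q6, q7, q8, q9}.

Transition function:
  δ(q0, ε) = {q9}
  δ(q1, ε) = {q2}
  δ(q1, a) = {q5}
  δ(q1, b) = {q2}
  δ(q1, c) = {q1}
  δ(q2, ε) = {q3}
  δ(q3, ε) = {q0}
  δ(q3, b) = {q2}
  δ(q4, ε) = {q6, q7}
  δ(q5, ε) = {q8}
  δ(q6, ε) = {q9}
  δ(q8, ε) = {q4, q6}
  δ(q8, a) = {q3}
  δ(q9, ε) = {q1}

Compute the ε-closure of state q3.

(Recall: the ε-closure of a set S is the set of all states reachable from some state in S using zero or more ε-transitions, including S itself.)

Start with {q3}.
From q3 via ε: add q0.
From q0 via ε: add q9.
From q9 via ε: add q1.
From q1 via ε: add q2.
No new states can be added; the closed set is {q0, q1, q2, q3, q9}.

{q0, q1, q2, q3, q9}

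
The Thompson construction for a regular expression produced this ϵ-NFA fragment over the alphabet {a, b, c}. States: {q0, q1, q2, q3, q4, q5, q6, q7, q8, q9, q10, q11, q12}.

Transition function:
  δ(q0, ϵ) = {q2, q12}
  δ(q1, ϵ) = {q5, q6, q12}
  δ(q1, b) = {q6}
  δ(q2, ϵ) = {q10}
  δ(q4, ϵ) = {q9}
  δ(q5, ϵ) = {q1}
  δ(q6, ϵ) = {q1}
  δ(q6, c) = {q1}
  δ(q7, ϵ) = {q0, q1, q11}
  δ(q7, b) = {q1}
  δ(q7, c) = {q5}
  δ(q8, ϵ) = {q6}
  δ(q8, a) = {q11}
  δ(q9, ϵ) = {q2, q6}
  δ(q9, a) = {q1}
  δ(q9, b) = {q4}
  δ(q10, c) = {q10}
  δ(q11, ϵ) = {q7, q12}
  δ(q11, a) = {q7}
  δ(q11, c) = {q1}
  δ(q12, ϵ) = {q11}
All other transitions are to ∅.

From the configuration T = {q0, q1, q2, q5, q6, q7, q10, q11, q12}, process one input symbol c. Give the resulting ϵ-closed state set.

q6 on c → {q1}.
q7 on c → {q5}.
q10 on c → {q10}.
q11 on c → {q1}.
No c-transition from q0, q1, q2, q5, q12.
Union after reading c: {q1, q5, q10}.
Now take the ϵ-closure:
From q1 via ϵ: add q6, q12.
From q12 via ϵ: add q11.
From q11 via ϵ: add q7.
From q7 via ϵ: add q0.
From q0 via ϵ: add q2.
No new states can be added; the closed set is {q0, q1, q2, q5, q6, q7, q10, q11, q12}.

{q0, q1, q2, q5, q6, q7, q10, q11, q12}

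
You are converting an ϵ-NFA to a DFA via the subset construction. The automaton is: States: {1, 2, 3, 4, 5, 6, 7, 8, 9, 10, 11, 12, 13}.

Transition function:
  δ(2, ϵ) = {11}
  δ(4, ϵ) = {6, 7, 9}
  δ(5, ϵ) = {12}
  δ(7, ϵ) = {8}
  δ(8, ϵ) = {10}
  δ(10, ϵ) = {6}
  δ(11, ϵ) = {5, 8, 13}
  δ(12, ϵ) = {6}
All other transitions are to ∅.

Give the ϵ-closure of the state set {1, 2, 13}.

{1, 2, 5, 6, 8, 10, 11, 12, 13}

Start with {1, 2, 13}.
From 2 via ϵ: add 11.
From 11 via ϵ: add 5, 8.
From 5 via ϵ: add 12.
From 8 via ϵ: add 10.
From 10 via ϵ: add 6.
No new states can be added; the closed set is {1, 2, 5, 6, 8, 10, 11, 12, 13}.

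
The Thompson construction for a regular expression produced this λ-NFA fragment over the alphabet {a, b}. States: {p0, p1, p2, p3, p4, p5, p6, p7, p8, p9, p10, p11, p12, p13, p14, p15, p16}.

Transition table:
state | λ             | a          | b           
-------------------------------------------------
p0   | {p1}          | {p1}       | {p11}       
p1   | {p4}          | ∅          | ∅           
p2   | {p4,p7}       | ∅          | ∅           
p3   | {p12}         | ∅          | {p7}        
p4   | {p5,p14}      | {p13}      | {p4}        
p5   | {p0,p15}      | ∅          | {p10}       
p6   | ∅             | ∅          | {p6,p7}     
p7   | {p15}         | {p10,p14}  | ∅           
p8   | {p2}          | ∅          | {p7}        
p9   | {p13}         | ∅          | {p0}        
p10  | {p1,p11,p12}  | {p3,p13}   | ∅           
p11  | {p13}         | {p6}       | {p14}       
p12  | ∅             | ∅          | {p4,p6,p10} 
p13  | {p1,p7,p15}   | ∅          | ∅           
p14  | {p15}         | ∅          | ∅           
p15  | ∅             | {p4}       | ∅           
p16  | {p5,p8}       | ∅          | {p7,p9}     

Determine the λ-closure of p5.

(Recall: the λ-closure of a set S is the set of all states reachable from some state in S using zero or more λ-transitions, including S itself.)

{p0, p1, p4, p5, p14, p15}

Start with {p5}.
From p5 via λ: add p0, p15.
From p0 via λ: add p1.
From p1 via λ: add p4.
From p4 via λ: add p14.
No new states can be added; the closed set is {p0, p1, p4, p5, p14, p15}.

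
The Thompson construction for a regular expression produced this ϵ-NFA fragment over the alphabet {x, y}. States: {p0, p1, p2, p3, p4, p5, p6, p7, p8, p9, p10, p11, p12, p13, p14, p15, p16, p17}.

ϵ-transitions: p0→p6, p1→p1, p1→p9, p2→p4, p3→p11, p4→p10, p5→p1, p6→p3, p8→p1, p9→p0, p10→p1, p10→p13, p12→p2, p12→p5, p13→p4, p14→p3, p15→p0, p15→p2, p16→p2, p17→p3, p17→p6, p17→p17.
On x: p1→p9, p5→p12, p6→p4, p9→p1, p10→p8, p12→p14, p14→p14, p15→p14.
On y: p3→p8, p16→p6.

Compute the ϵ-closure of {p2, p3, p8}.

{p0, p1, p2, p3, p4, p6, p8, p9, p10, p11, p13}

Start with {p2, p3, p8}.
From p2 via ϵ: add p4.
From p3 via ϵ: add p11.
From p8 via ϵ: add p1.
From p1 via ϵ: add p9.
From p4 via ϵ: add p10.
From p9 via ϵ: add p0.
From p10 via ϵ: add p13.
From p0 via ϵ: add p6.
No new states can be added; the closed set is {p0, p1, p2, p3, p4, p6, p8, p9, p10, p11, p13}.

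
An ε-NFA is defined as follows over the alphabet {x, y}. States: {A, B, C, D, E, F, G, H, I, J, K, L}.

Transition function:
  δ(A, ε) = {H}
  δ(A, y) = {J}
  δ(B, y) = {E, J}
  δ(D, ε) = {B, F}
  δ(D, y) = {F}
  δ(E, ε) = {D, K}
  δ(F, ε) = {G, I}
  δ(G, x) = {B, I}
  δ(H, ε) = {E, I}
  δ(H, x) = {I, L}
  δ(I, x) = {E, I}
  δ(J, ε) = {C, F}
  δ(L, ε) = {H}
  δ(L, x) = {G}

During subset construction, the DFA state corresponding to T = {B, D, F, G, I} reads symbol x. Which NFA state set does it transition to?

G on x → {B, I}.
I on x → {E, I}.
No x-transition from B, D, F.
Union after reading x: {B, E, I}.
Now take the ε-closure:
From E via ε: add D, K.
From D via ε: add F.
From F via ε: add G.
No new states can be added; the closed set is {B, D, E, F, G, I, K}.

{B, D, E, F, G, I, K}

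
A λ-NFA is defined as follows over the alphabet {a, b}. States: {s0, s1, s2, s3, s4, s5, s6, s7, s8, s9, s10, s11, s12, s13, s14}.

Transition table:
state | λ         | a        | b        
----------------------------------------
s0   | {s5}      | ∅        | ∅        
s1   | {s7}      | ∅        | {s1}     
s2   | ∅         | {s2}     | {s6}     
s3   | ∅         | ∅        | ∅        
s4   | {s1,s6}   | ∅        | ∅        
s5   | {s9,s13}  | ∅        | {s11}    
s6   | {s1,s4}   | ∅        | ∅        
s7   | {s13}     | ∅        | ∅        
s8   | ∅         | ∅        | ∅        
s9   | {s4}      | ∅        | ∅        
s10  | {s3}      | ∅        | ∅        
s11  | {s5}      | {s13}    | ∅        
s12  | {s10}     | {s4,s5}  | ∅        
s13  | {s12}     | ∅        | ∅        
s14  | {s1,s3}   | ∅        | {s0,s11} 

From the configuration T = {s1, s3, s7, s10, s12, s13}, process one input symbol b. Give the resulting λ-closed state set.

s1 on b → {s1}.
No b-transition from s3, s7, s10, s12, s13.
Union after reading b: {s1}.
Now take the λ-closure:
From s1 via λ: add s7.
From s7 via λ: add s13.
From s13 via λ: add s12.
From s12 via λ: add s10.
From s10 via λ: add s3.
No new states can be added; the closed set is {s1, s3, s7, s10, s12, s13}.

{s1, s3, s7, s10, s12, s13}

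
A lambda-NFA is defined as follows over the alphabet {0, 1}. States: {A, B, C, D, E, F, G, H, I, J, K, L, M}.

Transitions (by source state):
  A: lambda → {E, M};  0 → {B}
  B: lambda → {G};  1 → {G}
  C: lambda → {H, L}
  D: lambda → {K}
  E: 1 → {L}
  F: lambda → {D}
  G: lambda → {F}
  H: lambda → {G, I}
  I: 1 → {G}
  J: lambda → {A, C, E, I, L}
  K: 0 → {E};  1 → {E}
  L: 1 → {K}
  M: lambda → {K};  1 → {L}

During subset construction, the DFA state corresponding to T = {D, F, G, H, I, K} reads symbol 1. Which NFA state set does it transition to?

{D, E, F, G, K}

I on 1 → {G}.
K on 1 → {E}.
No 1-transition from D, F, G, H.
Union after reading 1: {E, G}.
Now take the lambda-closure:
From G via lambda: add F.
From F via lambda: add D.
From D via lambda: add K.
No new states can be added; the closed set is {D, E, F, G, K}.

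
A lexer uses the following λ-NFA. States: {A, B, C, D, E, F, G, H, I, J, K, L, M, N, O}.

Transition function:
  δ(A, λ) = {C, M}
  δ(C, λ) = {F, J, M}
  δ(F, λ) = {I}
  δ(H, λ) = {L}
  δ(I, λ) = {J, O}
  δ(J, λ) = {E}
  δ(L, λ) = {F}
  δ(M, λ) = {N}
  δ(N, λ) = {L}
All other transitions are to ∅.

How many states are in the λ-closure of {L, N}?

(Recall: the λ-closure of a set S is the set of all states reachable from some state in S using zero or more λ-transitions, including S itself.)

Start with {L, N}.
From L via λ: add F.
From F via λ: add I.
From I via λ: add J, O.
From J via λ: add E.
λ-closure = {E, F, I, J, L, N, O}, which has 7 states.

7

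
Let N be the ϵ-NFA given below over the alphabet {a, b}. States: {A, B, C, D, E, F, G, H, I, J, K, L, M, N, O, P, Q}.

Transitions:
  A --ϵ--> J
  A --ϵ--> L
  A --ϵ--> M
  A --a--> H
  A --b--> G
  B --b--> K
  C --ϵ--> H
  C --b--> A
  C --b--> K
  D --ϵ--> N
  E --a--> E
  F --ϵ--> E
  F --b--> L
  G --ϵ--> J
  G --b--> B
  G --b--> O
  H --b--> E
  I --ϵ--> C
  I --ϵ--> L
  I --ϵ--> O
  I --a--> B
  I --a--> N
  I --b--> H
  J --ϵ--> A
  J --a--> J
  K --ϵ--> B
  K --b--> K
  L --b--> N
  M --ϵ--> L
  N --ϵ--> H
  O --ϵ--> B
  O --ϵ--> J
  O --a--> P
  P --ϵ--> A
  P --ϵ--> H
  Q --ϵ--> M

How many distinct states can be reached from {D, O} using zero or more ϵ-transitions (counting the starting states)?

9

Start with {D, O}.
From D via ϵ: add N.
From O via ϵ: add B, J.
From J via ϵ: add A.
From N via ϵ: add H.
From A via ϵ: add L, M.
ϵ-closure = {A, B, D, H, J, L, M, N, O}, which has 9 states.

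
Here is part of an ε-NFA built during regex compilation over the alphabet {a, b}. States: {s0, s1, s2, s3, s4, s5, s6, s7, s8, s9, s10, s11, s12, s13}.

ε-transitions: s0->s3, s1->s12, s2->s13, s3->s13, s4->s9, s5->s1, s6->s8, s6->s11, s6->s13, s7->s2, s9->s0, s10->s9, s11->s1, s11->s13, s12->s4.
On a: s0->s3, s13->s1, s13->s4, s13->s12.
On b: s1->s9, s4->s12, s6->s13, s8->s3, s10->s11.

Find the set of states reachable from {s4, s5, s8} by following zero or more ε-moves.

Start with {s4, s5, s8}.
From s4 via ε: add s9.
From s5 via ε: add s1.
From s1 via ε: add s12.
From s9 via ε: add s0.
From s0 via ε: add s3.
From s3 via ε: add s13.
No new states can be added; the closed set is {s0, s1, s3, s4, s5, s8, s9, s12, s13}.

{s0, s1, s3, s4, s5, s8, s9, s12, s13}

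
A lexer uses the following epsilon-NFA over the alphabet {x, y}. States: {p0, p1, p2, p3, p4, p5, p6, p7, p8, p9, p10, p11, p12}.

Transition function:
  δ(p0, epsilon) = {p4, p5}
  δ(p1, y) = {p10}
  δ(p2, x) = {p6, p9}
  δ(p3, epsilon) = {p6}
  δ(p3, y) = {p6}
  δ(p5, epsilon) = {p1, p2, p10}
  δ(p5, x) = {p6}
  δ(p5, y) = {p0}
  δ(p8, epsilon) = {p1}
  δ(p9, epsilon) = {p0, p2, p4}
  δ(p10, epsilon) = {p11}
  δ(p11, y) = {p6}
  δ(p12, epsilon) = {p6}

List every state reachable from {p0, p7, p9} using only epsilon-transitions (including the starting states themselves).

Start with {p0, p7, p9}.
From p0 via epsilon: add p4, p5.
From p9 via epsilon: add p2.
From p5 via epsilon: add p1, p10.
From p10 via epsilon: add p11.
No new states can be added; the closed set is {p0, p1, p2, p4, p5, p7, p9, p10, p11}.

{p0, p1, p2, p4, p5, p7, p9, p10, p11}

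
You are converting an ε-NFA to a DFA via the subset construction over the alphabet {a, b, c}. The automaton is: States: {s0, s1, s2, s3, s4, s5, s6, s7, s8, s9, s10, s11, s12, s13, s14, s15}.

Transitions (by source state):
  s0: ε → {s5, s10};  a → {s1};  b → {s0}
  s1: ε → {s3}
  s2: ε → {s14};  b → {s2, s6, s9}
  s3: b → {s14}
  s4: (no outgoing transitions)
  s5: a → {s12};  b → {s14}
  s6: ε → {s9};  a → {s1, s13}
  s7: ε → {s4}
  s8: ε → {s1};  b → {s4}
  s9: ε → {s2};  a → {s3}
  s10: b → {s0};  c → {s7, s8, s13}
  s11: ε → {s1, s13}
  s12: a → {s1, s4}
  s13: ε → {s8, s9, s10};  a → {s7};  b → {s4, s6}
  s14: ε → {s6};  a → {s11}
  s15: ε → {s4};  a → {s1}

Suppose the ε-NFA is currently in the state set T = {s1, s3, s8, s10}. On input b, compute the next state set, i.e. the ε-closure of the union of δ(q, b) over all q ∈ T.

s3 on b → {s14}.
s8 on b → {s4}.
s10 on b → {s0}.
No b-transition from s1.
Union after reading b: {s0, s4, s14}.
Now take the ε-closure:
From s0 via ε: add s5, s10.
From s14 via ε: add s6.
From s6 via ε: add s9.
From s9 via ε: add s2.
No new states can be added; the closed set is {s0, s2, s4, s5, s6, s9, s10, s14}.

{s0, s2, s4, s5, s6, s9, s10, s14}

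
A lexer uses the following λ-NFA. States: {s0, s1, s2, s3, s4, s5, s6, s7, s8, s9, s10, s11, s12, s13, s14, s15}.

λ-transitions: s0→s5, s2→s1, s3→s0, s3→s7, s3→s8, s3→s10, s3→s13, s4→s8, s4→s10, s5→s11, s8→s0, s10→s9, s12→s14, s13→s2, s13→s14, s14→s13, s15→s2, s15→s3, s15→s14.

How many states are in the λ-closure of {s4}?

Start with {s4}.
From s4 via λ: add s8, s10.
From s8 via λ: add s0.
From s10 via λ: add s9.
From s0 via λ: add s5.
From s5 via λ: add s11.
λ-closure = {s0, s4, s5, s8, s9, s10, s11}, which has 7 states.

7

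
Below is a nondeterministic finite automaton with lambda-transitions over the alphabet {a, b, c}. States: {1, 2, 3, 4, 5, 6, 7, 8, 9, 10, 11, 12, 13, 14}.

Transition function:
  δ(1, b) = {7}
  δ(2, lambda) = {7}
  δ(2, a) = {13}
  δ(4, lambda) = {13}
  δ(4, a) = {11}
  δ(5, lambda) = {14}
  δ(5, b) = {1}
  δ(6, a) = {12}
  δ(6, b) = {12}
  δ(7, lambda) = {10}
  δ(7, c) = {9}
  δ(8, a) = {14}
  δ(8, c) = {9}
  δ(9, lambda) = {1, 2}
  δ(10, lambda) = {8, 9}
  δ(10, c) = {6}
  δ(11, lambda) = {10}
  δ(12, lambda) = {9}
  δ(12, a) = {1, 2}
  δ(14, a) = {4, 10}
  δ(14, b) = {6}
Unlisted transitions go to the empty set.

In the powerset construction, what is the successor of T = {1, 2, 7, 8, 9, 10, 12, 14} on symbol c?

7 on c → {9}.
8 on c → {9}.
10 on c → {6}.
No c-transition from 1, 2, 9, 12, 14.
Union after reading c: {6, 9}.
Now take the lambda-closure:
From 9 via lambda: add 1, 2.
From 2 via lambda: add 7.
From 7 via lambda: add 10.
From 10 via lambda: add 8.
No new states can be added; the closed set is {1, 2, 6, 7, 8, 9, 10}.

{1, 2, 6, 7, 8, 9, 10}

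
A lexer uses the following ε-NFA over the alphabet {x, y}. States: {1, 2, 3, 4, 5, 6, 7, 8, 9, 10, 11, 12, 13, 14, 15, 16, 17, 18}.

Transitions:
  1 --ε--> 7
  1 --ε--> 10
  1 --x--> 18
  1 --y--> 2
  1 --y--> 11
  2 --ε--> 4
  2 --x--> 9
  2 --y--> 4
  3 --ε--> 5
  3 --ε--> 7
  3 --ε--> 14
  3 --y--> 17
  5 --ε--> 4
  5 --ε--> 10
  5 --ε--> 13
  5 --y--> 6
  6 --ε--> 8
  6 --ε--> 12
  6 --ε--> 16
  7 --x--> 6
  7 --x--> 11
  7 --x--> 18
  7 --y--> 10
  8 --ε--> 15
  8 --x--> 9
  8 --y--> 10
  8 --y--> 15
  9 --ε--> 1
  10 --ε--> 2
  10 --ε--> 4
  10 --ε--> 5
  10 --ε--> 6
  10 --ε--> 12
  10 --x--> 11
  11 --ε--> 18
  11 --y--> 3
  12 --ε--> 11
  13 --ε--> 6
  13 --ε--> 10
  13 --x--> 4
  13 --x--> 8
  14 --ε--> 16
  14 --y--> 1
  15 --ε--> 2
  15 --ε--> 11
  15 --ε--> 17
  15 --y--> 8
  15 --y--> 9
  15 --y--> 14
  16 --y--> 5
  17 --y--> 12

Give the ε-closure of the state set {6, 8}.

Start with {6, 8}.
From 6 via ε: add 12, 16.
From 8 via ε: add 15.
From 12 via ε: add 11.
From 15 via ε: add 2, 17.
From 2 via ε: add 4.
From 11 via ε: add 18.
No new states can be added; the closed set is {2, 4, 6, 8, 11, 12, 15, 16, 17, 18}.

{2, 4, 6, 8, 11, 12, 15, 16, 17, 18}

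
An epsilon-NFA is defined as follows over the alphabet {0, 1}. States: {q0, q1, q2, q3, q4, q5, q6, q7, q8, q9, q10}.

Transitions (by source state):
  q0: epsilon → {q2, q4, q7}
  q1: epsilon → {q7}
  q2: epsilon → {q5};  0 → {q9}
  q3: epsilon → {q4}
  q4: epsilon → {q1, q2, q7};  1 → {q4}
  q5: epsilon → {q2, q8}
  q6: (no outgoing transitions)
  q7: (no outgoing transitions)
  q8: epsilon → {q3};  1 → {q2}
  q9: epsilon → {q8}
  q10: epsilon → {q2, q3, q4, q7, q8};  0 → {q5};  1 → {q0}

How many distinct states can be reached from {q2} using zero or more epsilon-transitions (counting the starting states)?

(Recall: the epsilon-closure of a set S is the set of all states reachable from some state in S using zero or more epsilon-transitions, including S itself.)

Start with {q2}.
From q2 via epsilon: add q5.
From q5 via epsilon: add q8.
From q8 via epsilon: add q3.
From q3 via epsilon: add q4.
From q4 via epsilon: add q1, q7.
epsilon-closure = {q1, q2, q3, q4, q5, q7, q8}, which has 7 states.

7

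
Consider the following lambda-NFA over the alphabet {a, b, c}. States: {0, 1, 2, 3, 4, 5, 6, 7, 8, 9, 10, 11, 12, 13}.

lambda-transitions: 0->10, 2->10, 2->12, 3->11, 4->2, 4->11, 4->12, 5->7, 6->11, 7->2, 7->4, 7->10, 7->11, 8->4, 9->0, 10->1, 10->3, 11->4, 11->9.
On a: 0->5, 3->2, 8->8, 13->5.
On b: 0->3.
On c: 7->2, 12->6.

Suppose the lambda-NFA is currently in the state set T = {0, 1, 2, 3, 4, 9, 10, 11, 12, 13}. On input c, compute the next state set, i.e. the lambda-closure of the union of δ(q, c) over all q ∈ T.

12 on c → {6}.
No c-transition from 0, 1, 2, 3, 4, 9, 10, 11, 13.
Union after reading c: {6}.
Now take the lambda-closure:
From 6 via lambda: add 11.
From 11 via lambda: add 4, 9.
From 4 via lambda: add 2, 12.
From 9 via lambda: add 0.
From 0 via lambda: add 10.
From 10 via lambda: add 1, 3.
No new states can be added; the closed set is {0, 1, 2, 3, 4, 6, 9, 10, 11, 12}.

{0, 1, 2, 3, 4, 6, 9, 10, 11, 12}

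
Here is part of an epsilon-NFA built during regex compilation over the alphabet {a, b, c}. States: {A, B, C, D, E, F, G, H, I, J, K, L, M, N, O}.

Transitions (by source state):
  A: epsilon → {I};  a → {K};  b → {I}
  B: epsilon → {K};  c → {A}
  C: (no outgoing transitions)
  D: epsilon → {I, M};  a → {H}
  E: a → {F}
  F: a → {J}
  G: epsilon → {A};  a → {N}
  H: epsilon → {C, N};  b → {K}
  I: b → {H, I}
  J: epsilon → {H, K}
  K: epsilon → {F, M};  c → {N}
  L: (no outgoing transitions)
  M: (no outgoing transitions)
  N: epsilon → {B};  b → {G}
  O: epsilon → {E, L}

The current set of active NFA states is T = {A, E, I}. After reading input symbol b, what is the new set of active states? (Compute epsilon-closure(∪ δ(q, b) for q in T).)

A on b → {I}.
I on b → {H, I}.
No b-transition from E.
Union after reading b: {H, I}.
Now take the epsilon-closure:
From H via epsilon: add C, N.
From N via epsilon: add B.
From B via epsilon: add K.
From K via epsilon: add F, M.
No new states can be added; the closed set is {B, C, F, H, I, K, M, N}.

{B, C, F, H, I, K, M, N}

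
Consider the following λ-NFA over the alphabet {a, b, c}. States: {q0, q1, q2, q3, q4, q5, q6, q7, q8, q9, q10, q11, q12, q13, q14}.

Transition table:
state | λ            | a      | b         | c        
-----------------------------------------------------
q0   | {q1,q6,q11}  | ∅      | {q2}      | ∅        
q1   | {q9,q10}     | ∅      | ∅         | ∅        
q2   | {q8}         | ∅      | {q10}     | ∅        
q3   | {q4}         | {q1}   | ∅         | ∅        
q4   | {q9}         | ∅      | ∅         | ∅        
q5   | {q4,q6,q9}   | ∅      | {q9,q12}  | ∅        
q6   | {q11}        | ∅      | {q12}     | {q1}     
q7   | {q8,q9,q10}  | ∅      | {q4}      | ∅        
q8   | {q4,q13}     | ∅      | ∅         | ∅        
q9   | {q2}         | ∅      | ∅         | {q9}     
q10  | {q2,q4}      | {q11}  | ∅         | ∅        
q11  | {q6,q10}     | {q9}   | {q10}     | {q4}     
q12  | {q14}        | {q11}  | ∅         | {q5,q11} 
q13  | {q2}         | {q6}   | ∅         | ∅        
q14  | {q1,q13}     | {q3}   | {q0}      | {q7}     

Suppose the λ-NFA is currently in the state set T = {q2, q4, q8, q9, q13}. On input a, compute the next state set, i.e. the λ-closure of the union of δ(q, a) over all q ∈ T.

{q2, q4, q6, q8, q9, q10, q11, q13}

q13 on a → {q6}.
No a-transition from q2, q4, q8, q9.
Union after reading a: {q6}.
Now take the λ-closure:
From q6 via λ: add q11.
From q11 via λ: add q10.
From q10 via λ: add q2, q4.
From q2 via λ: add q8.
From q4 via λ: add q9.
From q8 via λ: add q13.
No new states can be added; the closed set is {q2, q4, q6, q8, q9, q10, q11, q13}.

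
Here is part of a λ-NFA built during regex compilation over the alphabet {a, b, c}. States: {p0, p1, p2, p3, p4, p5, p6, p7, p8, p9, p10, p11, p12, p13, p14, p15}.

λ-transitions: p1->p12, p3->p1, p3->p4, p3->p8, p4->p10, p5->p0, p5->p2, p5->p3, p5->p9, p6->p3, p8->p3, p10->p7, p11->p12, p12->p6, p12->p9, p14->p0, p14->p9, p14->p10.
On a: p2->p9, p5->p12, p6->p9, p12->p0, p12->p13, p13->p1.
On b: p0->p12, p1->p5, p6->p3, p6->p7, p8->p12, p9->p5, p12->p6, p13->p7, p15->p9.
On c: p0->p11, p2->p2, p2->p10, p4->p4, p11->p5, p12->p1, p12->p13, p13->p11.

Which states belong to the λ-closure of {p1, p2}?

Start with {p1, p2}.
From p1 via λ: add p12.
From p12 via λ: add p6, p9.
From p6 via λ: add p3.
From p3 via λ: add p4, p8.
From p4 via λ: add p10.
From p10 via λ: add p7.
No new states can be added; the closed set is {p1, p2, p3, p4, p6, p7, p8, p9, p10, p12}.

{p1, p2, p3, p4, p6, p7, p8, p9, p10, p12}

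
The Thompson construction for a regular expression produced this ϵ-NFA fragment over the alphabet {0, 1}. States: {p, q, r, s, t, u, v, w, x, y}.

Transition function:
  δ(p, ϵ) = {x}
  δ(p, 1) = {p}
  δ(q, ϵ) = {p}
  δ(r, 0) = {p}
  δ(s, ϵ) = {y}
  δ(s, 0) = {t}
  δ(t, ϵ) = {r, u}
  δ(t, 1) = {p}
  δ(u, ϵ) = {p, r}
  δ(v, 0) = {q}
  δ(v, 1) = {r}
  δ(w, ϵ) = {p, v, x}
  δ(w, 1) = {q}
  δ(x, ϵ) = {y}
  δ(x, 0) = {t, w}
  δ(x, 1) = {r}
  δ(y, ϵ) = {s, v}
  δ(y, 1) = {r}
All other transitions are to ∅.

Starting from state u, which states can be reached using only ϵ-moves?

Start with {u}.
From u via ϵ: add p, r.
From p via ϵ: add x.
From x via ϵ: add y.
From y via ϵ: add s, v.
No new states can be added; the closed set is {p, r, s, u, v, x, y}.

{p, r, s, u, v, x, y}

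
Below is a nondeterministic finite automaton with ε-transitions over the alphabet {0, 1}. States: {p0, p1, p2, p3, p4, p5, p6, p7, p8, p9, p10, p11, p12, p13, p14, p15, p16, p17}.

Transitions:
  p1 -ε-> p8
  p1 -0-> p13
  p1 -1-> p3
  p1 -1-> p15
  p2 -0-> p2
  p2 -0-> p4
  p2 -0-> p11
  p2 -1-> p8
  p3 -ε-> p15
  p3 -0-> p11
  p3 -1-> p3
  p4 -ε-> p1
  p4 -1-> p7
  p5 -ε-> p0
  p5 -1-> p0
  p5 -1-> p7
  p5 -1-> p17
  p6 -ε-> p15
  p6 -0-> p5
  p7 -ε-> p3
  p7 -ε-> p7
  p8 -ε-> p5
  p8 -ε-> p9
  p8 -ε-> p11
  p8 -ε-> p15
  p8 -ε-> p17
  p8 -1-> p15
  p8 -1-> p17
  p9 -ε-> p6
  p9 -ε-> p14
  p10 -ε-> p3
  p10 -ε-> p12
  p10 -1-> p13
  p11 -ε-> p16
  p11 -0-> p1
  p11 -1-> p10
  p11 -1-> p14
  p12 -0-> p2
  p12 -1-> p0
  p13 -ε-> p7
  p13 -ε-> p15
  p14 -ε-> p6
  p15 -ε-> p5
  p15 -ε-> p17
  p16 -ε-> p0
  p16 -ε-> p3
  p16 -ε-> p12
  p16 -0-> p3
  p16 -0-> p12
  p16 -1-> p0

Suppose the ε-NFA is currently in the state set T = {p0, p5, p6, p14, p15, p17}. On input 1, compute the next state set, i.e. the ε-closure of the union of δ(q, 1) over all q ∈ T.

{p0, p3, p5, p7, p15, p17}

p5 on 1 → {p0, p7, p17}.
No 1-transition from p0, p6, p14, p15, p17.
Union after reading 1: {p0, p7, p17}.
Now take the ε-closure:
From p7 via ε: add p3.
From p3 via ε: add p15.
From p15 via ε: add p5.
No new states can be added; the closed set is {p0, p3, p5, p7, p15, p17}.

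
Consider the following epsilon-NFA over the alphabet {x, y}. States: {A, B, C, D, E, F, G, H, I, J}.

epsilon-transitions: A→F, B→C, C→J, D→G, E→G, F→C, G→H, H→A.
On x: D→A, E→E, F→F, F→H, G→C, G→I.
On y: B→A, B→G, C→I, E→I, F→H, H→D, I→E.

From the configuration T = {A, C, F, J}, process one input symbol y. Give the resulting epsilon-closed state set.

C on y → {I}.
F on y → {H}.
No y-transition from A, J.
Union after reading y: {H, I}.
Now take the epsilon-closure:
From H via epsilon: add A.
From A via epsilon: add F.
From F via epsilon: add C.
From C via epsilon: add J.
No new states can be added; the closed set is {A, C, F, H, I, J}.

{A, C, F, H, I, J}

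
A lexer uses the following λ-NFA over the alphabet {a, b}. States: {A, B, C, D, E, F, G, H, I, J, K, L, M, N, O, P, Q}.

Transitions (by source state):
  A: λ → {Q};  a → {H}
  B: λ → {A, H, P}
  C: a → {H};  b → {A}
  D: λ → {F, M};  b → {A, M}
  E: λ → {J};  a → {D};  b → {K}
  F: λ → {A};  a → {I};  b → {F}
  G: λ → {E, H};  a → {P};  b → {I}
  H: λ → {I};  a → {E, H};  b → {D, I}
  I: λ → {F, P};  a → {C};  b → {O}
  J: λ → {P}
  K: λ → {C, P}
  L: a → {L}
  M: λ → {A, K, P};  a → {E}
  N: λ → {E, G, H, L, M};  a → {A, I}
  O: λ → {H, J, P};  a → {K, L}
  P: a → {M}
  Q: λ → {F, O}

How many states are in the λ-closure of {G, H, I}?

10

Start with {G, H, I}.
From G via λ: add E.
From I via λ: add F, P.
From E via λ: add J.
From F via λ: add A.
From A via λ: add Q.
From Q via λ: add O.
λ-closure = {A, E, F, G, H, I, J, O, P, Q}, which has 10 states.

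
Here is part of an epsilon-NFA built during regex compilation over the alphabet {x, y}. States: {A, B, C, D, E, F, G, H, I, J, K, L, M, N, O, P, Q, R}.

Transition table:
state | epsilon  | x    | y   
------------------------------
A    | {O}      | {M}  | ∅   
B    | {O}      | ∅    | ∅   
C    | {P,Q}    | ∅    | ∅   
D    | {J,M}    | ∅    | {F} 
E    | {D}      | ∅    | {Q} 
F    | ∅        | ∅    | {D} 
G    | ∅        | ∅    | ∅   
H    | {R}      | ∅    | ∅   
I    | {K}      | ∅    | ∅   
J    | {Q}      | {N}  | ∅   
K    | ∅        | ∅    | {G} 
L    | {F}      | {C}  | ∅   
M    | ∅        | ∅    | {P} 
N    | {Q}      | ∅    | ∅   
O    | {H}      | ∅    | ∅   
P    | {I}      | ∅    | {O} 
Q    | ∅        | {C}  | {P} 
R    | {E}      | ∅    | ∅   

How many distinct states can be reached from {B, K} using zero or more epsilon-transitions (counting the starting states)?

10

Start with {B, K}.
From B via epsilon: add O.
From O via epsilon: add H.
From H via epsilon: add R.
From R via epsilon: add E.
From E via epsilon: add D.
From D via epsilon: add J, M.
From J via epsilon: add Q.
epsilon-closure = {B, D, E, H, J, K, M, O, Q, R}, which has 10 states.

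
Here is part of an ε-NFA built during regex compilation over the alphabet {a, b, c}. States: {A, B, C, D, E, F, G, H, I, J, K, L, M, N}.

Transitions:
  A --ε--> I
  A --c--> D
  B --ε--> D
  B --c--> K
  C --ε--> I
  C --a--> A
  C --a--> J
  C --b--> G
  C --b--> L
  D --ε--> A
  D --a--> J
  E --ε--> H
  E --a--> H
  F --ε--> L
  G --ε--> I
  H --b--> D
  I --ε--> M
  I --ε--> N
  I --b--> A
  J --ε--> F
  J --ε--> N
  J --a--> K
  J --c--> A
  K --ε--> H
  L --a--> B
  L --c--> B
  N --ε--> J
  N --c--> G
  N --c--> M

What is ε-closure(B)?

{A, B, D, F, I, J, L, M, N}

Start with {B}.
From B via ε: add D.
From D via ε: add A.
From A via ε: add I.
From I via ε: add M, N.
From N via ε: add J.
From J via ε: add F.
From F via ε: add L.
No new states can be added; the closed set is {A, B, D, F, I, J, L, M, N}.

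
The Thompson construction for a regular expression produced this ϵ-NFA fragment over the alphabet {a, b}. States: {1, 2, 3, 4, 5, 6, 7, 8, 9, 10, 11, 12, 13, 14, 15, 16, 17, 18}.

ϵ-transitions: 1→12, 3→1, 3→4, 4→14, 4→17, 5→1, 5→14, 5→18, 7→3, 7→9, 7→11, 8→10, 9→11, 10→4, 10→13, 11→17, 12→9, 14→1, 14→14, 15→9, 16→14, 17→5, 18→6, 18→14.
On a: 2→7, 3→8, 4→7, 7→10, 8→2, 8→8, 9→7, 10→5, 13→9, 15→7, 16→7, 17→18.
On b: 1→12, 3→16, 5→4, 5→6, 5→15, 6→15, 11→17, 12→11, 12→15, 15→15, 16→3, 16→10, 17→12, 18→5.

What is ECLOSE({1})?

{1, 5, 6, 9, 11, 12, 14, 17, 18}

Start with {1}.
From 1 via ϵ: add 12.
From 12 via ϵ: add 9.
From 9 via ϵ: add 11.
From 11 via ϵ: add 17.
From 17 via ϵ: add 5.
From 5 via ϵ: add 14, 18.
From 18 via ϵ: add 6.
No new states can be added; the closed set is {1, 5, 6, 9, 11, 12, 14, 17, 18}.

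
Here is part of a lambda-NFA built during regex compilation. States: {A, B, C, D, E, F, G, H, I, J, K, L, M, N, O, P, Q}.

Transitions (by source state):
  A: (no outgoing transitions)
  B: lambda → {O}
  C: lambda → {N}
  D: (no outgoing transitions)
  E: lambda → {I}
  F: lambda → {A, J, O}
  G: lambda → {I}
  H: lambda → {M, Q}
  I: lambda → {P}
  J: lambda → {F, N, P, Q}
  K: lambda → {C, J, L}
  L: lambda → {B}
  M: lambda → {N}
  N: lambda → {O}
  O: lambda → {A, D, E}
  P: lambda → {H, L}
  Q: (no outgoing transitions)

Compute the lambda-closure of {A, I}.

{A, B, D, E, H, I, L, M, N, O, P, Q}

Start with {A, I}.
From I via lambda: add P.
From P via lambda: add H, L.
From H via lambda: add M, Q.
From L via lambda: add B.
From B via lambda: add O.
From M via lambda: add N.
From O via lambda: add D, E.
No new states can be added; the closed set is {A, B, D, E, H, I, L, M, N, O, P, Q}.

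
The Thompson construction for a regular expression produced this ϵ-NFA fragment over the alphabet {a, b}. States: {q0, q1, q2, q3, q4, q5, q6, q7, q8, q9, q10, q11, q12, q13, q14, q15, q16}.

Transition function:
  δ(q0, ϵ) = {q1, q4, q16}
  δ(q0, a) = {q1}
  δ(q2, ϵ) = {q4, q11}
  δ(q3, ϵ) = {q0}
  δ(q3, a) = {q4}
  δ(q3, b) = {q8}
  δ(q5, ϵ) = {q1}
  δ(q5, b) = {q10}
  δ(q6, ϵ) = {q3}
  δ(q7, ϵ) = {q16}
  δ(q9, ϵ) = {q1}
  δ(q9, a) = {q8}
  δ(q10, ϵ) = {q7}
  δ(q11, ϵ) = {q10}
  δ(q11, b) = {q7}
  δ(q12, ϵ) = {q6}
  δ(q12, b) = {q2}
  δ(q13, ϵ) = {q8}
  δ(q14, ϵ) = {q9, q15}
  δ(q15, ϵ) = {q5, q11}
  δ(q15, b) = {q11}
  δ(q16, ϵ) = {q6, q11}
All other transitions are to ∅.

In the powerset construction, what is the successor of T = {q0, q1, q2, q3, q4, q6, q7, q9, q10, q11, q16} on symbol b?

q3 on b → {q8}.
q11 on b → {q7}.
No b-transition from q0, q1, q2, q4, q6, q7, q9, q10, q16.
Union after reading b: {q7, q8}.
Now take the ϵ-closure:
From q7 via ϵ: add q16.
From q16 via ϵ: add q6, q11.
From q6 via ϵ: add q3.
From q11 via ϵ: add q10.
From q3 via ϵ: add q0.
From q0 via ϵ: add q1, q4.
No new states can be added; the closed set is {q0, q1, q3, q4, q6, q7, q8, q10, q11, q16}.

{q0, q1, q3, q4, q6, q7, q8, q10, q11, q16}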